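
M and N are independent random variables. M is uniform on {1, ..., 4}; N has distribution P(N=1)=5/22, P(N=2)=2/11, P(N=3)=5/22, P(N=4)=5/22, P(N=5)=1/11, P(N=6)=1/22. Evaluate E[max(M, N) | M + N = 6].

P(M + N = 6) = 2/11.
Summing max(M,N)·P(x,y) over outcomes with M + N = 6 gives 61/88.
E[max(M, N) | M + N = 6] = (61/88) / (2/11) = 61/16.

61/16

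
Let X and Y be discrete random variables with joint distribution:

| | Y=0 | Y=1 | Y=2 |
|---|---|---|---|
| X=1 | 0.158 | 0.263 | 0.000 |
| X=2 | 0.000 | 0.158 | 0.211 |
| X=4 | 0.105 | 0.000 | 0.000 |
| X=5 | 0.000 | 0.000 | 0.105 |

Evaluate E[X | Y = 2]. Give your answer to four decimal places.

P(Y = 2) = 0.316.
Σ X·P over the event = 2·(0.211) + 5·(0.105) = 0.947.
E[X | Y = 2] = (0.947) / (0.316) = 2.9968.

2.9968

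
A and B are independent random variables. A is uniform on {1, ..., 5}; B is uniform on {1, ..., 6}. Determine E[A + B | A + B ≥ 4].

P(A + B ≥ 4) = 9/10.
Summing (A+B)·P(x,y) over outcomes with A + B ≥ 4 gives 187/30.
E[A + B | A + B ≥ 4] = (187/30) / (9/10) = 187/27.

187/27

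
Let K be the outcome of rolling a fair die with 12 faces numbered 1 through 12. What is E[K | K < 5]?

5/2

Given K < 5, K is equally likely to be any of {1, 2, 3, 4}.
E[K | K < 5] = (1 + 2 + 3 + 4) / 4 = 5/2.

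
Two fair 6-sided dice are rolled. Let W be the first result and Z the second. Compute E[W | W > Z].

14/3

P(W > Z) = 5/12.
Summing W·P(x,y) over outcomes with W > Z gives 35/18.
E[W | W > Z] = (35/18) / (5/12) = 14/3.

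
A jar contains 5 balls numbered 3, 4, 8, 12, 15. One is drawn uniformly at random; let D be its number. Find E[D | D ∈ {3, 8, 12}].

23/3

P(D ∈ {3, 8, 12}) = 3/5.
Σ over the event: 3·1/5 + 8·1/5 + 12·1/5 = 23/5.
E[D | D ∈ {3, 8, 12}] = (23/5) / (3/5) = 23/3.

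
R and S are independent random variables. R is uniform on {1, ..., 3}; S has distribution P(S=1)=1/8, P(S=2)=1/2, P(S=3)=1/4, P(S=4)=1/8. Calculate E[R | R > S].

17/6

P(R > S) = 1/4.
Summing R·P(x,y) over outcomes with R > S gives 17/24.
E[R | R > S] = (17/24) / (1/4) = 17/6.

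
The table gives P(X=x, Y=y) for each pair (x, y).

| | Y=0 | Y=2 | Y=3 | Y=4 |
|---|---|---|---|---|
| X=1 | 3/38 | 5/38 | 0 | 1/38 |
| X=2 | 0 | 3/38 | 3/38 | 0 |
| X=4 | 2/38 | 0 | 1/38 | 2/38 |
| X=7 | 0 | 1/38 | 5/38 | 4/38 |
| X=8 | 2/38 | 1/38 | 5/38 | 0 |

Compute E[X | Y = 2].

P(Y = 2) = 5/19.
Σ X·P over the event = 1·(5/38) + 2·(3/38) + 7·(1/38) + 8·(1/38) = 13/19.
E[X | Y = 2] = (13/19) / (5/19) = 13/5.

13/5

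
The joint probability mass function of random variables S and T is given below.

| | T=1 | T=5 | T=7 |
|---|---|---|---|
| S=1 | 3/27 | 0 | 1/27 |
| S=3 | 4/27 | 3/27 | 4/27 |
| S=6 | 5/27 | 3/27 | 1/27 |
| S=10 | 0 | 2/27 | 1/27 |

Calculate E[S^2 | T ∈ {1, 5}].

277/10

P(T ∈ {1, 5}) = 20/27.
Σ S^2·P over the event = 1·(3/27) + 9·(4/27) + 9·(3/27) + 36·(5/27) + 36·(3/27) + 100·(2/27) = 554/27.
E[S^2 | T ∈ {1, 5}] = (554/27) / (20/27) = 277/10.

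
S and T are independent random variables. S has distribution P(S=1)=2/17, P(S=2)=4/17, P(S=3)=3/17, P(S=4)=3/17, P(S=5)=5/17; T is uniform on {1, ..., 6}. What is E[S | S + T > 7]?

P(S + T > 7) = 13/34.
Summing S·P(x,y) over outcomes with S + T > 7 gives 27/17.
E[S | S + T > 7] = (27/17) / (13/34) = 54/13.

54/13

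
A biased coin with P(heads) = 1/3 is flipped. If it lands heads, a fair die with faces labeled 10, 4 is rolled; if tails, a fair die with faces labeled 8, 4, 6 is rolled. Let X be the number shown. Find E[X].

E[X | heads] = (10+4)/2 = 7.
E[X | tails] = (8+4+6)/3 = 6.
E[X] = (1/3)·(7) + (2/3)·(6) = 19/3.

19/3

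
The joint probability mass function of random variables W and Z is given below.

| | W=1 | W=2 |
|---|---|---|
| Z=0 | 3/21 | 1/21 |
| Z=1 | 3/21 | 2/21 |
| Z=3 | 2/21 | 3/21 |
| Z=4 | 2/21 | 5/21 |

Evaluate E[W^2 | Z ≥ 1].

P(Z ≥ 1) = 17/21.
Σ W^2·P over the event = 1·(3/21) + 1·(2/21) + 1·(2/21) + 4·(2/21) + 4·(3/21) + 4·(5/21) = 47/21.
E[W^2 | Z ≥ 1] = (47/21) / (17/21) = 47/17.

47/17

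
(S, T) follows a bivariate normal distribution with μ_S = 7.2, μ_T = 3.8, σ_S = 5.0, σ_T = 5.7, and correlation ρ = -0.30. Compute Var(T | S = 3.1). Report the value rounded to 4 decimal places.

29.5659

The conditional variance in a bivariate normal is σ_T²(1 − ρ²), independent of x.
Var(T | S=3.1) = (5.7)²·(1 − (-0.30)²) = 32.49·0.91 = 29.5659.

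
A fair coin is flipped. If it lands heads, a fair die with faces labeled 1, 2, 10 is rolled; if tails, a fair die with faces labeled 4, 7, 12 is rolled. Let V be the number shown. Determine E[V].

6

E[V | heads] = (1+2+10)/3 = 13/3.
E[V | tails] = (4+7+12)/3 = 23/3.
E[V] = (1/2)·(13/3) + (1/2)·(23/3) = 6.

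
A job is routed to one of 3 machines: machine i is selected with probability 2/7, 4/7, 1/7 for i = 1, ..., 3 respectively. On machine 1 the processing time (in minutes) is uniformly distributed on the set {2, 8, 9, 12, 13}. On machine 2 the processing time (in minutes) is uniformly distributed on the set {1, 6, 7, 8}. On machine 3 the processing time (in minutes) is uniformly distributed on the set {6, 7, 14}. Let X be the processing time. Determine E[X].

243/35

E[X | machine 1] = (2+8+9+12+13)/5 = 44/5.
E[X | machine 2] = (1+6+7+8)/4 = 11/2.
E[X | machine 3] = (6+7+14)/3 = 9.
By the law of total expectation,
E[X] = (2/7)·(44/5) + (4/7)·(11/2) + (1/7)·(9) = 243/35.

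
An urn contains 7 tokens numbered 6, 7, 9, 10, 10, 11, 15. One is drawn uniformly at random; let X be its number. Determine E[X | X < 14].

P(X < 14) = 6/7.
Σ over the event: 6·1/7 + 7·1/7 + 9·1/7 + 10·2/7 + 11·1/7 = 53/7.
E[X | X < 14] = (53/7) / (6/7) = 53/6.

53/6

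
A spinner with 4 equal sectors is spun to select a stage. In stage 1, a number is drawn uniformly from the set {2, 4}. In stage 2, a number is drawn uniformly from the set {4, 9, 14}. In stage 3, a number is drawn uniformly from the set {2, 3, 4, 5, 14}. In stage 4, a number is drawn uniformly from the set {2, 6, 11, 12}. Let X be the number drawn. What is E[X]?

507/80

E[X | stage 1] = (2+4)/2 = 3.
E[X | stage 2] = (4+9+14)/3 = 9.
E[X | stage 3] = (2+3+4+5+14)/5 = 28/5.
E[X | stage 4] = (2+6+11+12)/4 = 31/4.
By the law of total expectation,
E[X] = (1/4)·(3) + (1/4)·(9) + (1/4)·(28/5) + (1/4)·(31/4) = 507/80.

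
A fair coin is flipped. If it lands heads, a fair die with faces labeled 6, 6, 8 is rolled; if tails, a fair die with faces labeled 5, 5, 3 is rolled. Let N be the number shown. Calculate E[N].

11/2

E[N | heads] = (6+6+8)/3 = 20/3.
E[N | tails] = (5+5+3)/3 = 13/3.
E[N] = (1/2)·(20/3) + (1/2)·(13/3) = 11/2.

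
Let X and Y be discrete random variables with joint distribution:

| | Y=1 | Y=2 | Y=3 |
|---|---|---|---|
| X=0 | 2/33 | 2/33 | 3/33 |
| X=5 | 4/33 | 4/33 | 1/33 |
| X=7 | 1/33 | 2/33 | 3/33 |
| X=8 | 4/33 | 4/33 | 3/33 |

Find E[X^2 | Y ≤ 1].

405/11

P(Y ≤ 1) = 1/3.
Σ X^2·P over the event = 0·(2/33) + 25·(4/33) + 49·(1/33) + 64·(4/33) = 135/11.
E[X^2 | Y ≤ 1] = (135/11) / (1/3) = 405/11.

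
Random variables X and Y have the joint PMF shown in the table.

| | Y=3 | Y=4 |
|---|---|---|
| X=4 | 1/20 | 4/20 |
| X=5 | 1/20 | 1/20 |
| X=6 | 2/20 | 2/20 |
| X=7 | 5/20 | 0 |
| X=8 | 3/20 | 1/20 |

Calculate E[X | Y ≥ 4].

P(Y ≥ 4) = 2/5.
Summing X·P(X=x,Y=y) over the conditioning event gives 41/20.
E[X | Y ≥ 4] = (41/20) / (2/5) = 41/8.

41/8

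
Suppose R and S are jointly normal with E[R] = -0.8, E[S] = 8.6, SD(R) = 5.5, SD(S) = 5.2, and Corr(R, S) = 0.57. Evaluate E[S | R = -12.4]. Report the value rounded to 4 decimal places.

E[S | R=x] = μ_S + ρ(σ_S/σ_R)(x − μ_R) for jointly normal variables.
E[S | R=-12.4] = 8.6 + (0.57)·(5.2/5.5)·(-12.4 − (-0.8)) = 8.6 + (0.538909)·(-11.6) = 2.3487.

2.3487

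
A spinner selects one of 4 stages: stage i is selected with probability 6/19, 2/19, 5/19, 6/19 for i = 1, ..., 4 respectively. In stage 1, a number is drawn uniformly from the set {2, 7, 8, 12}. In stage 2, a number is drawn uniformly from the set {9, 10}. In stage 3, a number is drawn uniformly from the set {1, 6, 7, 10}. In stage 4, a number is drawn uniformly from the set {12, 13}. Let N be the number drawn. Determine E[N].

E[N | stage 1] = (2+7+8+12)/4 = 29/4.
E[N | stage 2] = (9+10)/2 = 19/2.
E[N | stage 3] = (1+6+7+10)/4 = 6.
E[N | stage 4] = (12+13)/2 = 25/2.
By the law of total expectation,
E[N] = (6/19)·(29/4) + (2/19)·(19/2) + (5/19)·(6) + (6/19)·(25/2) = 335/38.

335/38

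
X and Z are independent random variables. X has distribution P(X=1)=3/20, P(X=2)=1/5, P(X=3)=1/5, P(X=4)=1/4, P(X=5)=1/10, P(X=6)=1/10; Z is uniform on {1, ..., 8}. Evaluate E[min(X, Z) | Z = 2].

37/20

P(Z = 2) = 1/8.
Summing min(X,Z)·P(x,y) over outcomes with Z = 2 gives 37/160.
E[min(X, Z) | Z = 2] = (37/160) / (1/8) = 37/20.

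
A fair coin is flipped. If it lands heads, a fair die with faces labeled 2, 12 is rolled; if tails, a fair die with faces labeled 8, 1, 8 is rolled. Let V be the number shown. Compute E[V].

19/3

E[V | heads] = (2+12)/2 = 7.
E[V | tails] = (8+1+8)/3 = 17/3.
E[V] = (1/2)·(7) + (1/2)·(17/3) = 19/3.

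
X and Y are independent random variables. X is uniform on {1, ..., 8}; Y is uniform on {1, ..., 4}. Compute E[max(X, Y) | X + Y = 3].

2

Outcomes with X + Y = 3: (1,2), (2,1), each with probability 1/32.
E[max(X, Y) | X + Y = 3] = (2 + 2) / 2 = 2.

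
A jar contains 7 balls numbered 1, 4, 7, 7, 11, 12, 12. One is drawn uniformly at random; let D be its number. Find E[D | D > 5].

P(D > 5) = 5/7.
Σ over the event: 7·2/7 + 11·1/7 + 12·2/7 = 7.
E[D | D > 5] = (7) / (5/7) = 49/5.

49/5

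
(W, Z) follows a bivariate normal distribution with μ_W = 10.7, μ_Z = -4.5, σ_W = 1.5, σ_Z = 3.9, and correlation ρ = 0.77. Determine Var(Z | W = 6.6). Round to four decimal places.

For a bivariate normal, Var(Z | W=x) = σ_Z²(1 − ρ²).
Var(Z | W=6.6) = (3.9)²·(1 − (0.77)²) = 15.21·0.4071 = 6.1920.

6.1920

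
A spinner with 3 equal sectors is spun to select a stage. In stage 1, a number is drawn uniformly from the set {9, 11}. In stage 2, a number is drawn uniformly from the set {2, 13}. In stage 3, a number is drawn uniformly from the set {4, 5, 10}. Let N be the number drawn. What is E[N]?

E[N | stage 1] = (9+11)/2 = 10.
E[N | stage 2] = (2+13)/2 = 15/2.
E[N | stage 3] = (4+5+10)/3 = 19/3.
By the law of total expectation,
E[N] = (1/3)·(10) + (1/3)·(15/2) + (1/3)·(19/3) = 143/18.

143/18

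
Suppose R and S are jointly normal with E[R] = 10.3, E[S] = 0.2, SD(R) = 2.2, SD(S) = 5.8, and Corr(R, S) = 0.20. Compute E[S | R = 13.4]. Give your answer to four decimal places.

The regression of S on R has slope ρ·σ_S/σ_R and passes through (μ_R, μ_S).
E[S | R=13.4] = 0.2 + (0.20)·(5.8/2.2)·(13.4 − (10.3)) = 0.2 + (0.52727)·(3.1) = 1.8345.

1.8345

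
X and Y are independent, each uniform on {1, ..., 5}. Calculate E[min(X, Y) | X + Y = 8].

10/3

Outcomes with X + Y = 8: (3,5), (4,4), (5,3), each with probability 1/25.
E[min(X, Y) | X + Y = 8] = (3 + 4 + 3) / 3 = 10/3.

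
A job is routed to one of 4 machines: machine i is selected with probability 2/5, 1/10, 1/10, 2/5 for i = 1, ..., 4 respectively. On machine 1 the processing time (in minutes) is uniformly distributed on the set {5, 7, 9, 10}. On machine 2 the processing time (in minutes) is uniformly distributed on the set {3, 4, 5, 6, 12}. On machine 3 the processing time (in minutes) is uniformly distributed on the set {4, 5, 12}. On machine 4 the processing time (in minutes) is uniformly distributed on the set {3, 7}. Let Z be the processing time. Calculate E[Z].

32/5

E[Z | machine 1] = (5+7+9+10)/4 = 31/4.
E[Z | machine 2] = (3+4+5+6+12)/5 = 6.
E[Z | machine 3] = (4+5+12)/3 = 7.
E[Z | machine 4] = (3+7)/2 = 5.
By the law of total expectation,
E[Z] = (2/5)·(31/4) + (1/10)·(6) + (1/10)·(7) + (2/5)·(5) = 32/5.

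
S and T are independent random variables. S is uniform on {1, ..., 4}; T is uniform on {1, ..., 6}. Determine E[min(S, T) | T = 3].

P(T = 3) = 1/6.
Summing min(S,T)·P(x,y) over outcomes with T = 3 gives 3/8.
E[min(S, T) | T = 3] = (3/8) / (1/6) = 9/4.

9/4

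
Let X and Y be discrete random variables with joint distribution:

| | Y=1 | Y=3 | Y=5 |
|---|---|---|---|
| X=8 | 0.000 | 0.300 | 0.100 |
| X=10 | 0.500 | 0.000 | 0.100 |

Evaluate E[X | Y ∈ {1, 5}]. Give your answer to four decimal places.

P(Y ∈ {1, 5}) = 0.700.
Σ X·P over the event = 8·(0.100) + 10·(0.500) + 10·(0.100) = 6.800.
E[X | Y ∈ {1, 5}] = (6.800) / (0.700) = 9.7143.

9.7143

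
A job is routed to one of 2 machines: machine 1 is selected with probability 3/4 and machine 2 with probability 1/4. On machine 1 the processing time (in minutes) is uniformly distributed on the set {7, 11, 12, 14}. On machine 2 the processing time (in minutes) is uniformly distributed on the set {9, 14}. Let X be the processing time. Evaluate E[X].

89/8

E[X | machine 1] = (7+11+12+14)/4 = 11.
E[X | machine 2] = (9+14)/2 = 23/2.
By the law of total expectation,
E[X] = (3/4)·(11) + (1/4)·(23/2) = 89/8.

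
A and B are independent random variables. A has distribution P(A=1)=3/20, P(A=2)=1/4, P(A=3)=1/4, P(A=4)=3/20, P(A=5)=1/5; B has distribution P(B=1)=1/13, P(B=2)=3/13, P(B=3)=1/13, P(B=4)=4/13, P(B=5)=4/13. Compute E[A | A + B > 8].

52/11

P(A + B > 8) = 11/65.
Summing A·P(x,y) over outcomes with A + B > 8 gives 4/5.
E[A | A + B > 8] = (4/5) / (11/65) = 52/11.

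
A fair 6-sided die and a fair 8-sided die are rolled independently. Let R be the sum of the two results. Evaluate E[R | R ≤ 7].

16/3

P(R ≤ 7) = 7/16.
Σ over the event: 2·1/48 + 3·1/24 + 4·1/16 + 5·1/12 + 6·5/48 + 7·1/8 = 7/3.
E[R | R ≤ 7] = (7/3) / (7/16) = 16/3.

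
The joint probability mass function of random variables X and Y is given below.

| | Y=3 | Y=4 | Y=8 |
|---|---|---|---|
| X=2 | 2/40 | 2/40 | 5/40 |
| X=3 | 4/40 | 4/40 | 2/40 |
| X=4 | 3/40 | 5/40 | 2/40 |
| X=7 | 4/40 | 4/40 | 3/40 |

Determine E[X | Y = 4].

P(Y = 4) = 3/8.
Summing X·P(X=x,Y=y) over the conditioning event gives 8/5.
E[X | Y = 4] = (8/5) / (3/8) = 64/15.

64/15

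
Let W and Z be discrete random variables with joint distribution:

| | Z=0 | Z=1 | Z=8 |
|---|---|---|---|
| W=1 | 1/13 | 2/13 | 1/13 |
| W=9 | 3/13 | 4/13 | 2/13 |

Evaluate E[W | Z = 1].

P(Z = 1) = 6/13.
Σ W·P over the event = 1·(2/13) + 9·(4/13) = 38/13.
E[W | Z = 1] = (38/13) / (6/13) = 19/3.

19/3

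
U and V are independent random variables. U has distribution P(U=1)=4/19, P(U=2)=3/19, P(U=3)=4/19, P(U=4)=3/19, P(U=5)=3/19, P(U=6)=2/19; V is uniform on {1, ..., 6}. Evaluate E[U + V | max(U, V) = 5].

224/29

P(max(U, V) = 5) = 29/114.
Summing (U+V)·P(x,y) over outcomes with max(U, V) = 5 gives 112/57.
E[U + V | max(U, V) = 5] = (112/57) / (29/114) = 224/29.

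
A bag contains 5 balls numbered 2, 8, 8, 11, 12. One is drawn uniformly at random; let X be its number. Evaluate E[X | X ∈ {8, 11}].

9

P(X ∈ {8, 11}) = 3/5.
Σ over the event: 8·2/5 + 11·1/5 = 27/5.
E[X | X ∈ {8, 11}] = (27/5) / (3/5) = 9.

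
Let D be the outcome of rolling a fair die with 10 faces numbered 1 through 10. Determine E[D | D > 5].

8

Given D > 5, D is equally likely to be any of {6, 7, 8, 9, 10}.
E[D | D > 5] = (6 + 7 + 8 + 9 + 10) / 5 = 8.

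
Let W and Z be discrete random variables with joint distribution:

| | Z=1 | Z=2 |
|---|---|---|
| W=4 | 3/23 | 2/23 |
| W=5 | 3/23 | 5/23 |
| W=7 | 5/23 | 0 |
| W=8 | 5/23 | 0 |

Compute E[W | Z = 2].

33/7

P(Z = 2) = 7/23.
Σ W·P over the event = 4·(2/23) + 5·(5/23) = 33/23.
E[W | Z = 2] = (33/23) / (7/23) = 33/7.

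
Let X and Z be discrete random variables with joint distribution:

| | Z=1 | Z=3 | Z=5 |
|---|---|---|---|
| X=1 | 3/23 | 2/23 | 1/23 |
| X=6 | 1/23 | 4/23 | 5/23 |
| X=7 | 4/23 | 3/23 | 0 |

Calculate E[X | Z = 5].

31/6

P(Z = 5) = 6/23.
Σ X·P over the event = 1·(1/23) + 6·(5/23) = 31/23.
E[X | Z = 5] = (31/23) / (6/23) = 31/6.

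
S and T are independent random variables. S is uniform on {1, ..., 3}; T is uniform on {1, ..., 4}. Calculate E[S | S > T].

8/3

Outcomes with S > T: (2,1), (3,1), (3,2), each with probability 1/12.
E[S | S > T] = (2 + 3 + 3) / 3 = 8/3.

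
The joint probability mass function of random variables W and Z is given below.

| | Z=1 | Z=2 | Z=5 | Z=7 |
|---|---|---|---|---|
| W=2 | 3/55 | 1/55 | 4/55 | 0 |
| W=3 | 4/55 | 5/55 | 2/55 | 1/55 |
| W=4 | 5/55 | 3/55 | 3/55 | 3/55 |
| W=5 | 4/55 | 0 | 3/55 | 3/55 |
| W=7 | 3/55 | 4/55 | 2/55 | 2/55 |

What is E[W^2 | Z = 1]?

P(Z = 1) = 19/55.
Σ W^2·P over the event = 4·(3/55) + 9·(4/55) + 16·(5/55) + 25·(4/55) + 49·(3/55) = 75/11.
E[W^2 | Z = 1] = (75/11) / (19/55) = 375/19.

375/19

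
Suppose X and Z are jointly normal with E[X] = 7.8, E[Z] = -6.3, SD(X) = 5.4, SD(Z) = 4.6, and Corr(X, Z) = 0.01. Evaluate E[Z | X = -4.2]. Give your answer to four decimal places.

-6.4022

E[Z | X=x] = μ_Z + ρ(σ_Z/σ_X)(x − μ_X) for jointly normal variables.
E[Z | X=-4.2] = -6.3 + (0.01)·(4.6/5.4)·(-4.2 − (7.8)) = -6.3 + (0.0085185)·(-12) = -6.4022.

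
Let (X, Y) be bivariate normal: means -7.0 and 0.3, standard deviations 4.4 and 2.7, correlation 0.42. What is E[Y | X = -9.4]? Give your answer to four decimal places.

-0.3185

The regression of Y on X has slope ρ·σ_Y/σ_X and passes through (μ_X, μ_Y).
E[Y | X=-9.4] = 0.3 + (0.42)·(2.7/4.4)·(-9.4 − (-7.0)) = 0.3 + (0.257727)·(-2.4) = -0.3185.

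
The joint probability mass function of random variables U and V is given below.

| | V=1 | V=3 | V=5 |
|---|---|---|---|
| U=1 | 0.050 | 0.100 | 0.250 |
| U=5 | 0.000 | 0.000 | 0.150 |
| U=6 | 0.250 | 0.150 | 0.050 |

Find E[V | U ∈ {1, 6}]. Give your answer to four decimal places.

3.0000

P(U ∈ {1, 6}) = 0.850.
Σ V·P over the event = 1·(0.050) + 3·(0.100) + 5·(0.250) + 1·(0.250) + 3·(0.150) + 5·(0.050) = 2.550.
E[V | U ∈ {1, 6}] = (2.550) / (0.850) = 3.0000.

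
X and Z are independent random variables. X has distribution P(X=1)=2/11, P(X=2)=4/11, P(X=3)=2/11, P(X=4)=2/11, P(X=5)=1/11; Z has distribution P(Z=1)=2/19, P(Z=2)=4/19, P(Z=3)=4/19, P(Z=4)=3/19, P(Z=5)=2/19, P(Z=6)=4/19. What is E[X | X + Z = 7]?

47/17

P(X + Z = 7) = 34/209.
Summing X·P(x,y) over outcomes with X + Z = 7 gives 94/209.
E[X | X + Z = 7] = (94/209) / (34/209) = 47/17.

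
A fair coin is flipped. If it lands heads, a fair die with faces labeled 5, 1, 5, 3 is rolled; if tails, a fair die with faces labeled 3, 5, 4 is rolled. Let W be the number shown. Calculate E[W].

E[W | heads] = (5+1+5+3)/4 = 7/2.
E[W | tails] = (3+5+4)/3 = 4.
By the law of total expectation,
E[W] = (1/2)·(7/2) + (1/2)·(4) = 15/4.

15/4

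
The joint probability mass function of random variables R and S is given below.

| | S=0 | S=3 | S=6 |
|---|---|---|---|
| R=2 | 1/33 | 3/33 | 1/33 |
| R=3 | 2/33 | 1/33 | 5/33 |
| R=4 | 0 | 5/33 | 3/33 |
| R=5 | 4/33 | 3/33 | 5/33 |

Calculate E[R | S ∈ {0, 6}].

82/21

P(S ∈ {0, 6}) = 7/11.
Σ R·P over the event = 2·(1/33) + 2·(1/33) + 3·(2/33) + 3·(5/33) + 4·(3/33) + 5·(4/33) + 5·(5/33) = 82/33.
E[R | S ∈ {0, 6}] = (82/33) / (7/11) = 82/21.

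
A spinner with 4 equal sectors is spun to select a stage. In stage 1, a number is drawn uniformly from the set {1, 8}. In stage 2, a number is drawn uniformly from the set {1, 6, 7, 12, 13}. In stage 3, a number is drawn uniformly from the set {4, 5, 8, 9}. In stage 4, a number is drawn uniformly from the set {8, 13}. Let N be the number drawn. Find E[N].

293/40

E[N | stage 1] = (1+8)/2 = 9/2.
E[N | stage 2] = (1+6+7+12+13)/5 = 39/5.
E[N | stage 3] = (4+5+8+9)/4 = 13/2.
E[N | stage 4] = (8+13)/2 = 21/2.
E[N] = (1/4)·(9/2) + (1/4)·(39/5) + (1/4)·(13/2) + (1/4)·(21/2) = 293/40.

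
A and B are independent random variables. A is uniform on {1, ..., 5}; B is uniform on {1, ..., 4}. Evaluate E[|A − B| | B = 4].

7/5

P(B = 4) = 1/4.
Summing |A−B|·P(x,y) over outcomes with B = 4 gives 7/20.
E[|A − B| | B = 4] = (7/20) / (1/4) = 7/5.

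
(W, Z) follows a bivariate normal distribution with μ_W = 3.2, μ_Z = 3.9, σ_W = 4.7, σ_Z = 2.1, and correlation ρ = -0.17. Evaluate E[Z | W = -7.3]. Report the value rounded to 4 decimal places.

4.6976

For a bivariate normal, E[Z | W=x] = μ_Z + ρ·(σ_Z/σ_W)·(x − μ_W).
E[Z | W=-7.3] = 3.9 + (-0.17)·(2.1/4.7)·(-7.3 − (3.2)) = 3.9 + (-0.0759574)·(-10.5) = 4.6976.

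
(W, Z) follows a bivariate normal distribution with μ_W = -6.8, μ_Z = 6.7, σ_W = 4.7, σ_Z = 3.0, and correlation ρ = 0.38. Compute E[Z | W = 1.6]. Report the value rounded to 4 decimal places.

8.7374

The regression of Z on W has slope ρ·σ_Z/σ_W and passes through (μ_W, μ_Z).
E[Z | W=1.6] = 6.7 + (0.38)·(3.0/4.7)·(1.6 − (-6.8)) = 6.7 + (0.24255)·(8.4) = 8.7374.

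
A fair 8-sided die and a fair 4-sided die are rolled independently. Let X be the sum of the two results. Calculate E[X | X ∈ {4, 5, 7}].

60/11

P(X ∈ {4, 5, 7}) = 11/32.
Σ over the event: 4·3/32 + 5·1/8 + 7·1/8 = 15/8.
E[X | X ∈ {4, 5, 7}] = (15/8) / (11/32) = 60/11.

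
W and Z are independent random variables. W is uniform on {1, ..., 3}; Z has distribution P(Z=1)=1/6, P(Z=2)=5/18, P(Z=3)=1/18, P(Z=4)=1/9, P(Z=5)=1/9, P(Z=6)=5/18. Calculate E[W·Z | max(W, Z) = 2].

P(max(W, Z) = 2) = 13/54.
Summing WZ·P(x,y) over outcomes with max(W, Z) = 2 gives 2/3.
E[W·Z | max(W, Z) = 2] = (2/3) / (13/54) = 36/13.

36/13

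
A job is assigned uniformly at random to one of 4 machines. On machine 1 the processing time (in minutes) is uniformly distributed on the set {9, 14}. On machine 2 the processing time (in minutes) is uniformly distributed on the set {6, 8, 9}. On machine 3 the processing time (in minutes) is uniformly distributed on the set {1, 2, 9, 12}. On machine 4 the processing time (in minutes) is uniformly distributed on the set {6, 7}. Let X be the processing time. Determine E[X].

95/12

E[X | machine 1] = (9+14)/2 = 23/2.
E[X | machine 2] = (6+8+9)/3 = 23/3.
E[X | machine 3] = (1+2+9+12)/4 = 6.
E[X | machine 4] = (6+7)/2 = 13/2.
By the law of total expectation,
E[X] = (1/4)·(23/2) + (1/4)·(23/3) + (1/4)·(6) + (1/4)·(13/2) = 95/12.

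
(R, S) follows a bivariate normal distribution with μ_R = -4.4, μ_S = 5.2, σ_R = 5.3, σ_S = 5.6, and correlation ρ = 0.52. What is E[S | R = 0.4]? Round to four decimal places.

7.8373

The regression of S on R has slope ρ·σ_S/σ_R and passes through (μ_R, μ_S).
E[S | R=0.4] = 5.2 + (0.52)·(5.6/5.3)·(0.4 − (-4.4)) = 5.2 + (0.54943)·(4.8) = 7.8373.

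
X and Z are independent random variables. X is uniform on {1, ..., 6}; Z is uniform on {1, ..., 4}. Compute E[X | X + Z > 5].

32/7

P(X + Z > 5) = 7/12.
Summing X·P(x,y) over outcomes with X + Z > 5 gives 8/3.
E[X | X + Z > 5] = (8/3) / (7/12) = 32/7.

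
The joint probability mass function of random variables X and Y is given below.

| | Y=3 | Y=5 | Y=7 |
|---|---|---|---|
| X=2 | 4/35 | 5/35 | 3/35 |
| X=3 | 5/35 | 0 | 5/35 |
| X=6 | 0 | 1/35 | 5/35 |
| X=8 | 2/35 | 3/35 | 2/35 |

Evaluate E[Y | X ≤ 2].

P(X ≤ 2) = 12/35.
Σ Y·P over the event = 3·(4/35) + 5·(5/35) + 7·(3/35) = 58/35.
E[Y | X ≤ 2] = (58/35) / (12/35) = 29/6.

29/6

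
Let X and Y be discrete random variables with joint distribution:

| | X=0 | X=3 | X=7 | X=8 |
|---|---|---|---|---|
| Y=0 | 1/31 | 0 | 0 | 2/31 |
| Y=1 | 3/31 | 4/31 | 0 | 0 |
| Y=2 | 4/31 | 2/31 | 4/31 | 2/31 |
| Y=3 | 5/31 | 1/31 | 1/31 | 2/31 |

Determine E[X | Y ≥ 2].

P(Y ≥ 2) = 21/31.
Summing X·P(X=x,Y=y) over the conditioning event gives 76/31.
E[X | Y ≥ 2] = (76/31) / (21/31) = 76/21.

76/21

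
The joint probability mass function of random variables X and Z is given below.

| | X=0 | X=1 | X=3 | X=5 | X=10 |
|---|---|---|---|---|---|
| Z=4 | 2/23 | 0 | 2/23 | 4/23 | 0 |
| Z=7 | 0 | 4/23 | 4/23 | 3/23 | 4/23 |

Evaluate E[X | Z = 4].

P(Z = 4) = 8/23.
Σ X·P over the event = 0·(2/23) + 3·(2/23) + 5·(4/23) = 26/23.
E[X | Z = 4] = (26/23) / (8/23) = 13/4.

13/4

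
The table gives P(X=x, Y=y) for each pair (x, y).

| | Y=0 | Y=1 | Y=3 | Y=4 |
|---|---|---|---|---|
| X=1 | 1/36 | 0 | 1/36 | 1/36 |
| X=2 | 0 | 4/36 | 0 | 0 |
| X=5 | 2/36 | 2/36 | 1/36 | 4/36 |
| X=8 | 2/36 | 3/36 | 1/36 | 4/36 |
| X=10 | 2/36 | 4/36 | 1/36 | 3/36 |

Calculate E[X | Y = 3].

P(Y = 3) = 1/9.
Σ X·P over the event = 1·(1/36) + 5·(1/36) + 8·(1/36) + 10·(1/36) = 2/3.
E[X | Y = 3] = (2/3) / (1/9) = 6.

6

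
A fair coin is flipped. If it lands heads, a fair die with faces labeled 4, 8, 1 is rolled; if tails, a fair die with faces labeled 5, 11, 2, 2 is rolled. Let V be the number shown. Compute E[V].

E[V | heads] = (4+8+1)/3 = 13/3.
E[V | tails] = (5+11+2+2)/4 = 5.
E[V] = (1/2)·(13/3) + (1/2)·(5) = 14/3.

14/3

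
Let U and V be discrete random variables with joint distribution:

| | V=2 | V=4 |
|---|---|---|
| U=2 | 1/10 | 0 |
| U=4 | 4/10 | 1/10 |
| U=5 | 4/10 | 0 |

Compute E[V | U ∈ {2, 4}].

P(U ∈ {2, 4}) = 3/5.
Summing V·P(U=x,V=y) over the conditioning event gives 7/5.
E[V | U ∈ {2, 4}] = (7/5) / (3/5) = 7/3.

7/3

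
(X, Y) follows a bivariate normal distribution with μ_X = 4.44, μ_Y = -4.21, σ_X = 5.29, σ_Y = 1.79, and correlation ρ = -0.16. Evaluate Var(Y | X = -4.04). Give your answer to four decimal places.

3.1221

Var(Y | X=x) = (1 − ρ²)·σ_Y².
Var(Y | X=-4.04) = (1.79)²·(1 − (-0.16)²) = 3.2041·0.9744 = 3.1221.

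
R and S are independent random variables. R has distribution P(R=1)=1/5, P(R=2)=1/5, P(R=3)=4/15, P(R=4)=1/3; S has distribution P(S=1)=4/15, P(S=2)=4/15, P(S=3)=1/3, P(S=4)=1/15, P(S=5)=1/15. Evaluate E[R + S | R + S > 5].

617/92

P(R + S > 5) = 92/225.
Summing (R+S)·P(x,y) over outcomes with R + S > 5 gives 617/225.
E[R + S | R + S > 5] = (617/225) / (92/225) = 617/92.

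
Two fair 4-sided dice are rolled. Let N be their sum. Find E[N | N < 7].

58/13

P(N < 7) = 13/16.
Σ over the event: 2·1/16 + 3·1/8 + 4·3/16 + 5·1/4 + 6·3/16 = 29/8.
E[N | N < 7] = (29/8) / (13/16) = 58/13.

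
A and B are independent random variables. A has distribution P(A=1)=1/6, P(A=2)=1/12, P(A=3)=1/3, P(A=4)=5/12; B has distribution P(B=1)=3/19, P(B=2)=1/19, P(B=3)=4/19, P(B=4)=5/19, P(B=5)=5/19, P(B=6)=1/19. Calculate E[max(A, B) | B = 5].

5

P(B = 5) = 5/19.
Summing max(A,B)·P(x,y) over outcomes with B = 5 gives 25/19.
E[max(A, B) | B = 5] = (25/19) / (5/19) = 5.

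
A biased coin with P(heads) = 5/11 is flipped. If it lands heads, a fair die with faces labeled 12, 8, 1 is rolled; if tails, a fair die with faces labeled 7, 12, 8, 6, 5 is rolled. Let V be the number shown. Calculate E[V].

E[V | heads] = (12+8+1)/3 = 7.
E[V | tails] = (7+12+8+6+5)/5 = 38/5.
By the law of total expectation,
E[V] = (5/11)·(7) + (6/11)·(38/5) = 403/55.

403/55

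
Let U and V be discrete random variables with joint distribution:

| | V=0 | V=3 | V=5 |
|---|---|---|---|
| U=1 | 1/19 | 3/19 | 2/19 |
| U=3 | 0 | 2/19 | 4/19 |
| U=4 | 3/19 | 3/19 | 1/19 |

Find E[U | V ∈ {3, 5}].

13/5

P(V ∈ {3, 5}) = 15/19.
Σ U·P over the event = 1·(3/19) + 1·(2/19) + 3·(2/19) + 3·(4/19) + 4·(3/19) + 4·(1/19) = 39/19.
E[U | V ∈ {3, 5}] = (39/19) / (15/19) = 13/5.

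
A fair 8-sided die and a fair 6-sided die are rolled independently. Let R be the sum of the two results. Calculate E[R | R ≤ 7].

P(R ≤ 7) = 7/16.
Σ over the event: 2·1/48 + 3·1/24 + 4·1/16 + 5·1/12 + 6·5/48 + 7·1/8 = 7/3.
E[R | R ≤ 7] = (7/3) / (7/16) = 16/3.

16/3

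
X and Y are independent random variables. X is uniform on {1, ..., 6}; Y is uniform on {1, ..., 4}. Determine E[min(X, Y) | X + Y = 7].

Outcomes with X + Y = 7: (3,4), (4,3), (5,2), (6,1), each with probability 1/24.
E[min(X, Y) | X + Y = 7] = (3 + 3 + 2 + 1) / 4 = 9/4.

9/4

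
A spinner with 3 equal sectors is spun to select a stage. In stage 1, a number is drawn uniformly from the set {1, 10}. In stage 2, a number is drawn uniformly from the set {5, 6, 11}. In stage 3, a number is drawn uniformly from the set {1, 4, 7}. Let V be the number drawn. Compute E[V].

E[V | stage 1] = (1+10)/2 = 11/2.
E[V | stage 2] = (5+6+11)/3 = 22/3.
E[V | stage 3] = (1+4+7)/3 = 4.
By the law of total expectation,
E[V] = (1/3)·(11/2) + (1/3)·(22/3) + (1/3)·(4) = 101/18.

101/18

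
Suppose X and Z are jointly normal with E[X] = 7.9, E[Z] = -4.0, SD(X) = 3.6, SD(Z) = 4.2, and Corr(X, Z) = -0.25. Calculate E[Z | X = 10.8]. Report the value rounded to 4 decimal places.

E[Z | X=x] = μ_Z + ρ(σ_Z/σ_X)(x − μ_X) for jointly normal variables.
E[Z | X=10.8] = -4.0 + (-0.25)·(4.2/3.6)·(10.8 − (7.9)) = -4.0 + (-0.29167)·(2.9) = -4.8458.

-4.8458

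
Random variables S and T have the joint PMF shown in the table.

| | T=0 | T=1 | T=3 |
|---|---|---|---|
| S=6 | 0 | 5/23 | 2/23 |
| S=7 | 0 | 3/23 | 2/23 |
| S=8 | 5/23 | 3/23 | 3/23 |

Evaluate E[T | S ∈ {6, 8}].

23/18

P(S ∈ {6, 8}) = 18/23.
Σ T·P over the event = 1·(5/23) + 3·(2/23) + 0·(5/23) + 1·(3/23) + 3·(3/23) = 1.
E[T | S ∈ {6, 8}] = (1) / (18/23) = 23/18.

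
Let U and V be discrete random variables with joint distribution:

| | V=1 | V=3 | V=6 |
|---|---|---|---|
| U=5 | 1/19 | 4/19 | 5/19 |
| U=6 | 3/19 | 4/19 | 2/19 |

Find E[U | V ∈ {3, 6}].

27/5

P(V ∈ {3, 6}) = 15/19.
Σ U·P over the event = 5·(4/19) + 5·(5/19) + 6·(4/19) + 6·(2/19) = 81/19.
E[U | V ∈ {3, 6}] = (81/19) / (15/19) = 27/5.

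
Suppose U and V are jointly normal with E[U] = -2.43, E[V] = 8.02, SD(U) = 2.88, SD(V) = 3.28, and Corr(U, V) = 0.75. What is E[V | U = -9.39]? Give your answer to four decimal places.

2.0750

E[V | U=x] = μ_V + ρ(σ_V/σ_U)(x − μ_U) for jointly normal variables.
E[V | U=-9.39] = 8.02 + (0.75)·(3.28/2.88)·(-9.39 − (-2.43)) = 8.02 + (0.85417)·(-6.96) = 2.0750.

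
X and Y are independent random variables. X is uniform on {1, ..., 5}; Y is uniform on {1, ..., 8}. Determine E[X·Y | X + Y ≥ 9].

71/3

P(X + Y ≥ 9) = 3/8.
Summing XY·P(x,y) over outcomes with X + Y ≥ 9 gives 71/8.
E[X·Y | X + Y ≥ 9] = (71/8) / (3/8) = 71/3.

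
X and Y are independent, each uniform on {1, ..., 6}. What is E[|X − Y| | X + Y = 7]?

P(X + Y = 7) = 1/6.
Summing |X−Y|·P(x,y) over outcomes with X + Y = 7 gives 1/2.
E[|X − Y| | X + Y = 7] = (1/2) / (1/6) = 3.

3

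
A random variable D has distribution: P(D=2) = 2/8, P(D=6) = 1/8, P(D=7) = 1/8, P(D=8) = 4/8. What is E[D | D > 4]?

P(D > 4) = 3/4.
Σ over the event: 6·1/8 + 7·1/8 + 8·1/2 = 45/8.
E[D | D > 4] = (45/8) / (3/4) = 15/2.

15/2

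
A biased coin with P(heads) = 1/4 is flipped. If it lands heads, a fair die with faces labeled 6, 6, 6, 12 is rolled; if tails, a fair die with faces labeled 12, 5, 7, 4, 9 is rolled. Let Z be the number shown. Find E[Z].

297/40

E[Z | heads] = (6+6+6+12)/4 = 15/2.
E[Z | tails] = (12+5+7+4+9)/5 = 37/5.
E[Z] = (1/4)·(15/2) + (3/4)·(37/5) = 297/40.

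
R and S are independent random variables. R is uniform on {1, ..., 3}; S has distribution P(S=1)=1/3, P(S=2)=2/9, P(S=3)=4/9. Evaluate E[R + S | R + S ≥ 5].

P(R + S ≥ 5) = 10/27.
Summing (R+S)·P(x,y) over outcomes with R + S ≥ 5 gives 2.
E[R + S | R + S ≥ 5] = (2) / (10/27) = 27/5.

27/5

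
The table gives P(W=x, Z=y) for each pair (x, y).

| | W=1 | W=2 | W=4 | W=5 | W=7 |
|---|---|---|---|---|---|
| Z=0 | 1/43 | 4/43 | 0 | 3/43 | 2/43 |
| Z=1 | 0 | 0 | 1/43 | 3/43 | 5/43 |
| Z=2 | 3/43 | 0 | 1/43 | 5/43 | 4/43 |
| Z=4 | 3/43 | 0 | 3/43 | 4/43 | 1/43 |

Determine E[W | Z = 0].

19/5

P(Z = 0) = 10/43.
Σ W·P over the event = 1·(1/43) + 2·(4/43) + 5·(3/43) + 7·(2/43) = 38/43.
E[W | Z = 0] = (38/43) / (10/43) = 19/5.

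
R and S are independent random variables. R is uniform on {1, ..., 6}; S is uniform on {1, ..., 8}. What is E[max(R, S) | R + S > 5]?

112/19

P(R + S > 5) = 19/24.
Summing max(R,S)·P(x,y) over outcomes with R + S > 5 gives 14/3.
E[max(R, S) | R + S > 5] = (14/3) / (19/24) = 112/19.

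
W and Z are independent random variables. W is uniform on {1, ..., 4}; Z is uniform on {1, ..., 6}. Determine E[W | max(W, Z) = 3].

12/5

Outcomes with max(W, Z) = 3: (1,3), (2,3), (3,1), (3,2), (3,3), each with probability 1/24.
E[W | max(W, Z) = 3] = (1 + 2 + 3 + 3 + 3) / 5 = 12/5.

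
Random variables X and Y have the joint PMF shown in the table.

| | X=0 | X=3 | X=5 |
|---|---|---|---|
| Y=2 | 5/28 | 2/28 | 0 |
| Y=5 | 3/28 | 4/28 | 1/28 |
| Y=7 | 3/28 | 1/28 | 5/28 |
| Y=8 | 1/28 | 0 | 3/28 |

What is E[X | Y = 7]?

P(Y = 7) = 9/28.
Σ X·P over the event = 0·(3/28) + 3·(1/28) + 5·(5/28) = 1.
E[X | Y = 7] = (1) / (9/28) = 28/9.

28/9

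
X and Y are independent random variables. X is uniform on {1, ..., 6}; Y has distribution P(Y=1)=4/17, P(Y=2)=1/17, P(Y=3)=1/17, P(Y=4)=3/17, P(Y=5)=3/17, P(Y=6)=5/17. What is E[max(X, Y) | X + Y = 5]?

P(X + Y = 5) = 3/34.
Summing max(X,Y)·P(x,y) over outcomes with X + Y = 5 gives 1/3.
E[max(X, Y) | X + Y = 5] = (1/3) / (3/34) = 34/9.

34/9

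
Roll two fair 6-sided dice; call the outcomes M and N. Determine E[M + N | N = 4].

Outcomes with N = 4: (1,4), (2,4), (3,4), (4,4), (5,4), (6,4), each with probability 1/36.
E[M + N | N = 4] = (5 + 6 + 7 + 8 + 9 + 10) / 6 = 15/2.

15/2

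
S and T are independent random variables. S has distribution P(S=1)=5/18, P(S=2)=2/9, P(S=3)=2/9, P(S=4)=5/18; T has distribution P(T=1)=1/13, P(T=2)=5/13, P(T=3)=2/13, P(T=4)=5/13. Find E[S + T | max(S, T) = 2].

P(max(S, T) = 2) = 49/234.
Summing (S+T)·P(x,y) over outcomes with max(S, T) = 2 gives 167/234.
E[S + T | max(S, T) = 2] = (167/234) / (49/234) = 167/49.

167/49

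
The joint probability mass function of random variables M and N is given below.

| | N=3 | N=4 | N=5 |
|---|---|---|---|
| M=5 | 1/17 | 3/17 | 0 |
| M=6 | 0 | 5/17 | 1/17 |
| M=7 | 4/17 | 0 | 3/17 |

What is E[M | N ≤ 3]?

P(N ≤ 3) = 5/17.
Σ M·P over the event = 5·(1/17) + 7·(4/17) = 33/17.
E[M | N ≤ 3] = (33/17) / (5/17) = 33/5.

33/5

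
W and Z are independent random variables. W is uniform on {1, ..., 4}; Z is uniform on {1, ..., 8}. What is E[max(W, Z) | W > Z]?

10/3

Outcomes with W > Z: (2,1), (3,1), (3,2), (4,1), (4,2), (4,3), each with probability 1/32.
E[max(W, Z) | W > Z] = (2 + 3 + 3 + 4 + 4 + 4) / 6 = 10/3.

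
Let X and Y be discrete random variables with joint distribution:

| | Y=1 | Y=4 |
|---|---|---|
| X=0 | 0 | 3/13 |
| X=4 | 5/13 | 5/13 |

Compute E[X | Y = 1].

P(Y = 1) = 5/13.
Σ X·P over the event = 4·(5/13) = 20/13.
E[X | Y = 1] = (20/13) / (5/13) = 4.

4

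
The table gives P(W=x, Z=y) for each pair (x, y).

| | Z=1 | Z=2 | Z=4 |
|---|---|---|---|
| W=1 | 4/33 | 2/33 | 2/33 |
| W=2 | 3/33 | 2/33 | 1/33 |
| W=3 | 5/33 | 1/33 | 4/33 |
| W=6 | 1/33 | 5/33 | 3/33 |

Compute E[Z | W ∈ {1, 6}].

P(W ∈ {1, 6}) = 17/33.
Summing Z·P(W=x,Z=y) over the conditioning event gives 13/11.
E[Z | W ∈ {1, 6}] = (13/11) / (17/33) = 39/17.

39/17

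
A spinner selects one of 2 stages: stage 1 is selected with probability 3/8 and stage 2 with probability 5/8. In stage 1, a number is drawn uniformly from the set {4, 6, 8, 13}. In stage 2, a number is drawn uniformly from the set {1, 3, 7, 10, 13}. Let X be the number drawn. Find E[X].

E[X | stage 1] = (4+6+8+13)/4 = 31/4.
E[X | stage 2] = (1+3+7+10+13)/5 = 34/5.
By the law of total expectation,
E[X] = (3/8)·(31/4) + (5/8)·(34/5) = 229/32.

229/32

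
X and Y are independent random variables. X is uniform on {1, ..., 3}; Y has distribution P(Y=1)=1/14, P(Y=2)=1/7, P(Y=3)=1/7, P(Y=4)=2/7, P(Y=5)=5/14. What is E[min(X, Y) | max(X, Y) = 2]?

P(max(X, Y) = 2) = 5/42.
Summing min(X,Y)·P(x,y) over outcomes with max(X, Y) = 2 gives 1/6.
E[min(X, Y) | max(X, Y) = 2] = (1/6) / (5/42) = 7/5.

7/5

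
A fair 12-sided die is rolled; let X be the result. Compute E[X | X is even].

Given X is even, X is equally likely to be any of {2, 4, 6, 8, 10, 12}.
E[X | X is even] = (2 + 4 + 6 + 8 + 10 + 12) / 6 = 7.

7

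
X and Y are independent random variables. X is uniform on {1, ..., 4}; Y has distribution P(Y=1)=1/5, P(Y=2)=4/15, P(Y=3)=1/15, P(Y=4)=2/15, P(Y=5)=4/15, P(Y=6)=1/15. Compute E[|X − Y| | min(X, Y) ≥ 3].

5/4

P(min(X, Y) ≥ 3) = 4/15.
Summing |X−Y|·P(x,y) over outcomes with min(X, Y) ≥ 3 gives 1/3.
E[|X − Y| | min(X, Y) ≥ 3] = (1/3) / (4/15) = 5/4.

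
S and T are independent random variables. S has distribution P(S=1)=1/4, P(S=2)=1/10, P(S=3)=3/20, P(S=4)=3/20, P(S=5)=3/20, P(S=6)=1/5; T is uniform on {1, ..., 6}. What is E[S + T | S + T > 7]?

66/7

P(S + T > 7) = 49/120.
Summing (S+T)·P(x,y) over outcomes with S + T > 7 gives 77/20.
E[S + T | S + T > 7] = (77/20) / (49/120) = 66/7.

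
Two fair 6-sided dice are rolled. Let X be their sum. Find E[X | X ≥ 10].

32/3

P(X ≥ 10) = 1/6.
Σ over the event: 10·1/12 + 11·1/18 + 12·1/36 = 16/9.
E[X | X ≥ 10] = (16/9) / (1/6) = 32/3.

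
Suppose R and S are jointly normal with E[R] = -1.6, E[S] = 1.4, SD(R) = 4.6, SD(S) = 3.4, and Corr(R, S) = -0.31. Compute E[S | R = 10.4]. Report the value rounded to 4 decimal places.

-1.3496

The regression of S on R has slope ρ·σ_S/σ_R and passes through (μ_R, μ_S).
E[S | R=10.4] = 1.4 + (-0.31)·(3.4/4.6)·(10.4 − (-1.6)) = 1.4 + (-0.22913)·(12) = -1.3496.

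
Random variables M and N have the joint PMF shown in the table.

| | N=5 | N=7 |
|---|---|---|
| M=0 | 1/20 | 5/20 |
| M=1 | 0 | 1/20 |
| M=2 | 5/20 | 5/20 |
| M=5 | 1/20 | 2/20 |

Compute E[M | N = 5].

15/7

P(N = 5) = 7/20.
Σ M·P over the event = 0·(1/20) + 2·(5/20) + 5·(1/20) = 3/4.
E[M | N = 5] = (3/4) / (7/20) = 15/7.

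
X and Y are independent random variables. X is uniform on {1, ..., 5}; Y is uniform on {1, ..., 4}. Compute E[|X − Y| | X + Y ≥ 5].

P(X + Y ≥ 5) = 7/10.
Summing |X−Y|·P(x,y) over outcomes with X + Y ≥ 5 gives 6/5.
E[|X − Y| | X + Y ≥ 5] = (6/5) / (7/10) = 12/7.

12/7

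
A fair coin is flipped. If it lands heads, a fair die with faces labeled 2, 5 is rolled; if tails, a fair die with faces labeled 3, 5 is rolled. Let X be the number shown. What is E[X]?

E[X | heads] = (2+5)/2 = 7/2.
E[X | tails] = (3+5)/2 = 4.
E[X] = (1/2)·(7/2) + (1/2)·(4) = 15/4.

15/4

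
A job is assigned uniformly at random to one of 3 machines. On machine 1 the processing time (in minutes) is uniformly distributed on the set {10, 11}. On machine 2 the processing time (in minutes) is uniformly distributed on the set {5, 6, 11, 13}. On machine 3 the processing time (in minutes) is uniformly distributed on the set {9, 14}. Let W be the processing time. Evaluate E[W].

41/4

E[W | machine 1] = (10+11)/2 = 21/2.
E[W | machine 2] = (5+6+11+13)/4 = 35/4.
E[W | machine 3] = (9+14)/2 = 23/2.
E[W] = (1/3)·(21/2) + (1/3)·(35/4) + (1/3)·(23/2) = 41/4.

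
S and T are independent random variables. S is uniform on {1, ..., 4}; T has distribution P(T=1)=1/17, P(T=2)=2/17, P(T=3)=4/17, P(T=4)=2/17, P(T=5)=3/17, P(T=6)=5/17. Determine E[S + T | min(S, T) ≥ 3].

P(min(S, T) ≥ 3) = 7/17.
Summing (S+T)·P(x,y) over outcomes with min(S, T) ≥ 3 gives 57/17.
E[S + T | min(S, T) ≥ 3] = (57/17) / (7/17) = 57/7.

57/7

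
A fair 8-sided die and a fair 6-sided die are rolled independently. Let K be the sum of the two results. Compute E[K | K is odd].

8

P(K is odd) = 1/2.
Σ over the event: 3·1/24 + 5·1/12 + 7·1/8 + 9·1/8 + 11·1/12 + 13·1/24 = 4.
E[K | K is odd] = (4) / (1/2) = 8.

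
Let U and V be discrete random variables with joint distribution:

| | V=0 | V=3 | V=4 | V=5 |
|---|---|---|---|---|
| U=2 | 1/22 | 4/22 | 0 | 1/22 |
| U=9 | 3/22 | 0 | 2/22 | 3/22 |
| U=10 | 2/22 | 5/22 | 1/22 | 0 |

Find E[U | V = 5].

29/4

P(V = 5) = 2/11.
Σ U·P over the event = 2·(1/22) + 9·(3/22) = 29/22.
E[U | V = 5] = (29/22) / (2/11) = 29/4.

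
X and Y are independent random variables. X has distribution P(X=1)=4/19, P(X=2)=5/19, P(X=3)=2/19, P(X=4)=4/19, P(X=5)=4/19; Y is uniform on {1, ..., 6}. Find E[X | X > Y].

P(X > Y) = 37/114.
Summing X·P(x,y) over outcomes with X > Y gives 25/19.
E[X | X > Y] = (25/19) / (37/114) = 150/37.

150/37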